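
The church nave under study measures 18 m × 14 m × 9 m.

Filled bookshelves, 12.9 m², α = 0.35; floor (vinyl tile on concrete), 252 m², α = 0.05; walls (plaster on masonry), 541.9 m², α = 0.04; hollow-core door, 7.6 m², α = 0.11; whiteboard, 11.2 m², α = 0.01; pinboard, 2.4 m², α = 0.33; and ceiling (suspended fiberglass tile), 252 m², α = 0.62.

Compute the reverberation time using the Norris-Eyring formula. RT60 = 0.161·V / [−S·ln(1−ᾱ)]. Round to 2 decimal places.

Total surface area S = 12.9 + 252 + 541.9 + 7.6 + 11.2 + 2.4 + 252 = 1080.0 m².
Absorption A = 12.9×0.35 + 252×0.05 + 541.9×0.04 + 7.6×0.11 + 11.2×0.01 + 2.4×0.33 + 252×0.62 = 196.771 sabins.
Mean coefficient ᾱ = A/S = 0.1822.
−S·ln(1−ᾱ) = −1080.0 × ln(1 − 0.1822) = 217.228.
V = 18 × 14 × 9 = 2268 m³.
T = 0.161·V/[−S·ln(1−ᾱ)] = 0.161·2268/217.228 = 1.68 s.

1.68 s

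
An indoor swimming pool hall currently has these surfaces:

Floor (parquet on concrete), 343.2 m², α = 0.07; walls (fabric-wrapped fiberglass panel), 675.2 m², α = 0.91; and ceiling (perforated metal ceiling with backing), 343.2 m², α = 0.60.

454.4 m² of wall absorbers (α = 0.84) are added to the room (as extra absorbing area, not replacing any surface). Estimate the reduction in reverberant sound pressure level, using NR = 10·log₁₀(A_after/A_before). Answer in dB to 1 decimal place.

1.6 dB

A_before = Σ Sᵢαᵢ = 343.2*0.07 + 675.2*0.91 + 343.2*0.60 = 844.376 sabins.
Treatment contributes 454.4·0.84 = 381.696 sabins.
A_after = 844.376 + 381.696 = 1226.072 sabins.
Reduction = 10 log₁₀(A_after/A_before) = 10 log₁₀(1.4520) = 1.6 dB.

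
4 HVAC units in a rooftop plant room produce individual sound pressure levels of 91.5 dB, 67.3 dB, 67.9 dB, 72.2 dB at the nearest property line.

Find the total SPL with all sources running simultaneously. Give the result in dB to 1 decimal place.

Converting to relative power and adding: 10^(91.5/10) + 10^(67.3/10) + 10^(67.9/10) + 10^(72.2/10) = 1.441e+09.
Combined level = 10 log₁₀(1.441e+09) = 91.6 dB.

91.6 dB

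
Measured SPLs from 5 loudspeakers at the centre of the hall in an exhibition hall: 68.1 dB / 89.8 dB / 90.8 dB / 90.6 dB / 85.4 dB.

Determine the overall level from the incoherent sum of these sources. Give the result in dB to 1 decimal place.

Sum in the linear (power) domain: Σ 10^(Lᵢ/10) = 10^(68.1/10) + 10^(89.8/10) + 10^(90.8/10) + 10^(90.6/10) + 10^(85.4/10) = 3.659e+09.
L_total = 10·log₁₀(3.659e+09) = 95.6 dB.

95.6 dB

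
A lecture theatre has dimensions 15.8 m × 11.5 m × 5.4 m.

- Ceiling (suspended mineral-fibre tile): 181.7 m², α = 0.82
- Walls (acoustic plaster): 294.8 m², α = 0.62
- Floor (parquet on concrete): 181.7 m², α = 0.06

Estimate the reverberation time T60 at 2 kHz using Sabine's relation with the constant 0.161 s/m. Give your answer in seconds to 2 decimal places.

A = Σ Sᵢαᵢ = 181.7×0.82 + 294.8×0.62 + 181.7×0.06 = 342.672 sabins.
Room volume: 981.18 m³.
RT60 = 0.161 · V / A = 0.161 × 981.18 / 342.672 = 0.46 s.

0.46 s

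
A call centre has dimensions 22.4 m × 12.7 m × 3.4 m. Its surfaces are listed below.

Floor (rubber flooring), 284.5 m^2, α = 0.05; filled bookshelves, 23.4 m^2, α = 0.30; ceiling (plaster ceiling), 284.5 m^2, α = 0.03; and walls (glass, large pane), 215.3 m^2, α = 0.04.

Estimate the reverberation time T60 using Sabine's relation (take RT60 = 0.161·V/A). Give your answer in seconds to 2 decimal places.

Equivalent absorption area: A = 284.5·0.05 + 23.4·0.30 + 284.5·0.03 + 215.3·0.04 = 38.392 m^2.
V = 22.4·12.7·3.4 = 967.232 m³.
RT60 = 0.161 · V / A = 0.161 × 967.232 / 38.392 = 4.06 s.

4.06 s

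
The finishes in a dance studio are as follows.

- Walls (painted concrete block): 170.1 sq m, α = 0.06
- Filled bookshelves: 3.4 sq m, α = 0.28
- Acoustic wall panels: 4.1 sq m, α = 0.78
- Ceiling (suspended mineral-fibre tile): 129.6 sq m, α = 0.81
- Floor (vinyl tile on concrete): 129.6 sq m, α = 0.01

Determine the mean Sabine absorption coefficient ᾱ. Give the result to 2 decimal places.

0.28

S = Σ Sᵢ = 170.1 + 3.4 + 4.1 + 129.6 + 129.6 = 436.8 sq m.
Weighted sum Σ Sα = 120.628.
ᾱ = A/S = 0.28.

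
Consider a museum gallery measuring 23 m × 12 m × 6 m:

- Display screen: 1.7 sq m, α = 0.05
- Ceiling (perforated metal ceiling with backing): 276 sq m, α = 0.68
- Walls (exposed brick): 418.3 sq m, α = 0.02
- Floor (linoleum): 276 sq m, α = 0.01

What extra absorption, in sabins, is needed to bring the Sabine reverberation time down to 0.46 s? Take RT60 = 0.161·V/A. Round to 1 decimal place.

A₁ = Σ Sᵢαᵢ = 1.7×0.05 + 276×0.68 + 418.3×0.02 + 276×0.01 = 198.891 sabins.
V = 1656 m³. Required absorption A₂ = 0.161 × 1656 / 0.46 = 579.600 sabins.
Additional absorption ΔA = 579.600 − 198.891 = 380.7 sabins.

380.7 sabins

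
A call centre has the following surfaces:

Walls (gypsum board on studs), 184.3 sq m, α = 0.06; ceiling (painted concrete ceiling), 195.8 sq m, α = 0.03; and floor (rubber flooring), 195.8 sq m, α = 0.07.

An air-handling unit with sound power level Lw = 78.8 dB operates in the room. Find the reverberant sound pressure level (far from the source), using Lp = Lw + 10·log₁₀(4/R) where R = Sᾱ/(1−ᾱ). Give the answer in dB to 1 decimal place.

69.7 dB

A = 30.638 sabins; S = 575.9 sq m.
ᾱ = 30.638/575.9 = 0.0532; R = Sᾱ/(1−ᾱ) = 30.638/(1−0.0532) = 32.360 sq m.
Lp = 78.8 + 10·log₁₀(4/32.360) = 78.8 + (-9.08) = 69.7 dB.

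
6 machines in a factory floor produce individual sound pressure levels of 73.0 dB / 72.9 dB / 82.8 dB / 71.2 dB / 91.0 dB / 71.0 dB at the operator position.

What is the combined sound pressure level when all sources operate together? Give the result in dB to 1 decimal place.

Sum in the linear (power) domain: Σ 10^(Lᵢ/10) = 10^(73.0/10) + 10^(72.9/10) + 10^(82.8/10) + 10^(71.2/10) + 10^(91.0/10) + 10^(71.0/10) = 1.515e+09.
L_total = 10·log₁₀(1.515e+09) = 91.8 dB.

91.8 dB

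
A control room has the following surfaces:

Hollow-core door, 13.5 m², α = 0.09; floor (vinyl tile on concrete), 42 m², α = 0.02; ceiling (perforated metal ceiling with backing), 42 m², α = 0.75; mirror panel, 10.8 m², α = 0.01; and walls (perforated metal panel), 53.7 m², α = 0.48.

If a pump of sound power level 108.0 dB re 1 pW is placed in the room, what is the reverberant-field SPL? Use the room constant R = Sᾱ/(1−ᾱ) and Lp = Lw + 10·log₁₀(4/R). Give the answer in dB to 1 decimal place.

94.3 dB

A = 59.439 sabins; S = 162.0 m².
ᾱ = 0.3669, so room constant R = A/(1−ᾱ) = 93.886 m².
Lp = Lw + 10 log₁₀(4/R) = 108.0 -13.71 = 94.3 dB.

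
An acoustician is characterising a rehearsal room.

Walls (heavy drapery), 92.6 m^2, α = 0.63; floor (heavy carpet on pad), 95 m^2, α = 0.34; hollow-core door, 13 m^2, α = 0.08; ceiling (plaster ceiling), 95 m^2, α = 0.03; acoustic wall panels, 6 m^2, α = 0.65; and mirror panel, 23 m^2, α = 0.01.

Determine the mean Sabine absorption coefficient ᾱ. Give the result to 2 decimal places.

0.30

S = Σ Sᵢ = 92.6 + 95 + 13 + 95 + 6 + 23 = 324.6 m^2.
A = 92.6*0.63 + 95*0.34 + 13*0.08 + 95*0.03 + 6*0.65 + 23*0.01 = 98.658 sabins.
ᾱ = 98.658 / 324.6 = 0.30.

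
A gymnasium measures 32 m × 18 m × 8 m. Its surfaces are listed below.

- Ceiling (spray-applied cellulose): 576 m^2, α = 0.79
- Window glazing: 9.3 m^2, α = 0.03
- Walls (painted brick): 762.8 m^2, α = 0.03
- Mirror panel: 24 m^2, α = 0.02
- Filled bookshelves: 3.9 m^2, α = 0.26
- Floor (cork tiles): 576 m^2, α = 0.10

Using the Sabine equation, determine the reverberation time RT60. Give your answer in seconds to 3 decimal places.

1.381 s

Total absorption A = 576·0.79 + 9.3·0.03 + 762.8·0.03 + 24·0.02 + 3.9·0.26 + 576·0.10
  = 455.040 + 0.279 + 22.884 + 0.480 + 1.014 + 57.600 = 537.297 m^2 sabins.
V = 32·18·8 = 4608 m³.
RT60 = 0.161 · V / A = 0.161 × 4608 / 537.297 = 1.381 s.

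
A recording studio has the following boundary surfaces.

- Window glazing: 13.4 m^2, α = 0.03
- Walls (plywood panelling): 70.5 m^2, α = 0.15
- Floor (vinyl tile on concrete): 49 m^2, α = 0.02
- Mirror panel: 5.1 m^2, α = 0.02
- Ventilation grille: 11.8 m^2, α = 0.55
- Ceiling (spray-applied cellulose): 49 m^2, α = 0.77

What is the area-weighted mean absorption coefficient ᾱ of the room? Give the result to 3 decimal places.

Total surface area S = 198.8 m^2.
A = 13.4×0.03 + 70.5×0.15 + 49×0.02 + 5.1×0.02 + 11.8×0.55 + 49×0.77 = 56.279 sabins.
ᾱ = A/S = 0.283.

0.283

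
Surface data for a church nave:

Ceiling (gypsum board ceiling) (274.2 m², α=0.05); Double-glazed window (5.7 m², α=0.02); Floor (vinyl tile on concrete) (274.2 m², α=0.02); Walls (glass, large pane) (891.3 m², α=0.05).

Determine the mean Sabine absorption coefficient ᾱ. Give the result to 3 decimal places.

S = Σ Sᵢ = 274.2 + 5.7 + 274.2 + 891.3 = 1445.4 m².
Σ(Sᵢαᵢ) = 274.2*0.05 + 5.7*0.02 + 274.2*0.02 + 891.3*0.05 = 63.873.
ᾱ = A/S = 0.044.

0.044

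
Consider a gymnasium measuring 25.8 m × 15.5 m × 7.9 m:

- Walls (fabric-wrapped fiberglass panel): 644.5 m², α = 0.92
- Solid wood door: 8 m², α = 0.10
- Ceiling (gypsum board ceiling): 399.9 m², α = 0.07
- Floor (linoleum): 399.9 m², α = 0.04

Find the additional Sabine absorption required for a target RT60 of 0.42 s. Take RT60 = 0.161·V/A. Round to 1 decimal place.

Summing Sᵢαᵢ: 592.940 + 0.800 + 27.993 + 15.996 → A₁ = 637.729 sabins.
V = 3159.21 m³. Required absorption A₂ = 0.161 × 3159.21 / 0.42 = 1211.031 sabins.
Shortfall: 1211.031 − 637.729 = 573.3 sabins.

573.3 sabins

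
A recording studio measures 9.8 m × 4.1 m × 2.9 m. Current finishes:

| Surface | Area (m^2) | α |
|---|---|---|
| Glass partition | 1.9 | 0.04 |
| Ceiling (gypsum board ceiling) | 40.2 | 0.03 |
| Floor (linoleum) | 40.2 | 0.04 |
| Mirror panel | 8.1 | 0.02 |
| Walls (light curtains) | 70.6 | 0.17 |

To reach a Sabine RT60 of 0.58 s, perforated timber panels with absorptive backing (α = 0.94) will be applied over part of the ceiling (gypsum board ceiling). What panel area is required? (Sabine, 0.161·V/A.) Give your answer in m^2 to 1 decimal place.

Summing Sᵢαᵢ: 0.076 + 1.206 + 1.608 + 0.162 + 12.002 → A₁ = 15.054 sabins.
V = 116.522 m³. Target absorption A₂ = 0.161 × 116.522 / 0.58 = 32.345 sabins.
ΔA needed = 32.345 − 15.054 = 17.291 sabins.
Net gain per m^2: Δα = 0.94 − 0.03 = 0.91.
Panel area = 17.291 / 0.91 = 19.0 m^2.

19.0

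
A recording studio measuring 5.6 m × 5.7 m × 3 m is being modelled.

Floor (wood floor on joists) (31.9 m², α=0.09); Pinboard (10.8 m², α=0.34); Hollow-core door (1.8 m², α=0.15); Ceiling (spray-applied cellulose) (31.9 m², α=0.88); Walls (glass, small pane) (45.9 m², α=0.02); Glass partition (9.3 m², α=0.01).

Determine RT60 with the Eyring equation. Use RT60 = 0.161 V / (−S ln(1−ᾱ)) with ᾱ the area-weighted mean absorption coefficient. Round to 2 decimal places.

0.37 sec

Total surface area S = 31.9 + 10.8 + 1.8 + 31.9 + 45.9 + 9.3 = 131.6 m².
Absorption A = 31.9×0.09 + 10.8×0.34 + 1.8×0.15 + 31.9×0.88 + 45.9×0.02 + 9.3×0.01 = 35.896 sabins.
ᾱ = 35.896 / 131.6 = 0.2728.
−S·ln(1−ᾱ) = −131.6 × ln(1 − 0.2728) = 41.922.
V = 5.6 × 5.7 × 3 = 95.76 m³.
T = 0.161·V/[−S·ln(1−ᾱ)] = 0.161·95.76/41.922 = 0.37 s.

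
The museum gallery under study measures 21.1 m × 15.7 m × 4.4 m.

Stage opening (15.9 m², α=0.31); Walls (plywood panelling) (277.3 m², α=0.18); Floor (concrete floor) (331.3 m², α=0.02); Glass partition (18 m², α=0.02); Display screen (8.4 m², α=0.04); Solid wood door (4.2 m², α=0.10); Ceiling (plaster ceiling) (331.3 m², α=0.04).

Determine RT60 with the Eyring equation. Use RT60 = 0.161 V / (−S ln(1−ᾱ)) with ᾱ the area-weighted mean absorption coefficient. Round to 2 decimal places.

2.97 s

S = Σ Sᵢ = 986.4 m².
Σ(Sᵢαᵢ) = 15.9×0.31 + 277.3×0.18 + 331.3×0.02 + 18×0.02 + 8.4×0.04 + 4.2×0.10 + 331.3×0.04 = 75.837.
ᾱ = 75.837 / 986.4 = 0.0769.
Eyring denominator: −S ln(1−ᾱ) = 78.929.
V = 21.1 × 15.7 × 4.4 = 1457.588 m³.
T = 0.161·V/[−S·ln(1−ᾱ)] = 0.161·1457.588/78.929 = 2.97 s.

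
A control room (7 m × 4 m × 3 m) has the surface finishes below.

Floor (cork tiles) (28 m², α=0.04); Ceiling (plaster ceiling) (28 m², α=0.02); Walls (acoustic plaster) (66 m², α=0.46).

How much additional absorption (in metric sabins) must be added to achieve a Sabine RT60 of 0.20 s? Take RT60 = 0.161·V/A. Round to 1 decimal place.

35.6 sabins

Equivalent absorption area: A₁ = 28×0.04 + 28×0.02 + 66×0.46 = 32.040 m².
V = 84 m³. Required absorption A₂ = 0.161 × 84 / 0.20 = 67.620 sabins.
ΔA = A₂ − A₁ = 67.620 − 32.040 = 35.6 sabins.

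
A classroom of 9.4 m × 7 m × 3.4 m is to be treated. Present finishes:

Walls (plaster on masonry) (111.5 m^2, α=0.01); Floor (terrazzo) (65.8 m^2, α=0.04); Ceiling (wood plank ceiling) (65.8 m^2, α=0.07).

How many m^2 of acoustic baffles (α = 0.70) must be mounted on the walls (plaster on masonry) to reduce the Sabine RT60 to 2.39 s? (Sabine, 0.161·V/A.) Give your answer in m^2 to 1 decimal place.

9.7

Total absorption A₁ = 111.5·0.01 + 65.8·0.04 + 65.8·0.07
  = 1.115 + 2.632 + 4.606 = 8.353 m^2 sabins.
Required A₂ = 0.161·223.72/2.39 = 15.071 sabins.
ΔA needed = 15.071 − 8.353 = 6.718 sabins.
Each m^2 of panel replacing the walls (plaster on masonry) adds (0.70 − 0.01) = 0.69 sabins.
Area = ΔA/Δα = 6.718/0.69 = 9.7 m^2.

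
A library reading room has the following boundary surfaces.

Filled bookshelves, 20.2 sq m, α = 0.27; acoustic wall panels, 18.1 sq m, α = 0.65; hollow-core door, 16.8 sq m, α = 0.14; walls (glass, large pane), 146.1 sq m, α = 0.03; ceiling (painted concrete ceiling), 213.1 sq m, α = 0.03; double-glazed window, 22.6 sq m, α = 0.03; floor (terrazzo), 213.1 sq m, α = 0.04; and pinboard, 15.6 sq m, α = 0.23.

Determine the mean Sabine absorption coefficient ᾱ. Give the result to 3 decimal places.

S = Σ Sᵢ = 20.2 + 18.1 + 16.8 + 146.1 + 213.1 + 22.6 + 213.1 + 15.6 = 665.6 sq m.
A = 20.2·0.27 + 18.1·0.65 + 16.8·0.14 + 146.1·0.03 + 213.1·0.03 + 22.6·0.03 + 213.1·0.04 + 15.6·0.23 = 43.137 sabins.
ᾱ = 43.137 / 665.6 = 0.065.

0.065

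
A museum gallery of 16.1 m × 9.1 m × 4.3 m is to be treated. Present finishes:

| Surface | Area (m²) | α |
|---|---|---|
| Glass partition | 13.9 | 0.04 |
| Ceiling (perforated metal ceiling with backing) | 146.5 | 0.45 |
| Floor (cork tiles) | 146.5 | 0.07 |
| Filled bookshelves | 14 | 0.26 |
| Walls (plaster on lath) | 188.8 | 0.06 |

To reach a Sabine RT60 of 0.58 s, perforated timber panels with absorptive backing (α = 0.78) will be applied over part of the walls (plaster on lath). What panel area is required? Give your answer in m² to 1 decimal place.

115.5

Summing Sᵢαᵢ: 0.556 + 65.925 + 10.255 + 3.640 + 11.328 → A₁ = 91.704 sabins.
V = 629.993 m³. Target absorption A₂ = 0.161 × 629.993 / 0.58 = 174.877 sabins.
ΔA needed = 174.877 − 91.704 = 83.173 sabins.
Net gain per m²: Δα = 0.78 − 0.06 = 0.72.
Area = ΔA/Δα = 83.173/0.72 = 115.5 m².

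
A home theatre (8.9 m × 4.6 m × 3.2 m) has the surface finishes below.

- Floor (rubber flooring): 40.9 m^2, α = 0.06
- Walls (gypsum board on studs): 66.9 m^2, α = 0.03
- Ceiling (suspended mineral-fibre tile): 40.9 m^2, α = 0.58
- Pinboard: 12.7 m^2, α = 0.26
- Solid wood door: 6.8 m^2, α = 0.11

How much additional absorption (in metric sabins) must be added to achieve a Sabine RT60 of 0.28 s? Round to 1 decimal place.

A₁ = Σ Sᵢαᵢ = 40.9×0.06 + 66.9×0.03 + 40.9×0.58 + 12.7×0.26 + 6.8×0.11 = 32.233 sabins.
V = 131.008 m³. Required absorption A₂ = 0.161 × 131.008 / 0.28 = 75.330 sabins.
Shortfall: 75.330 − 32.233 = 43.1 sabins.

43.1 sabins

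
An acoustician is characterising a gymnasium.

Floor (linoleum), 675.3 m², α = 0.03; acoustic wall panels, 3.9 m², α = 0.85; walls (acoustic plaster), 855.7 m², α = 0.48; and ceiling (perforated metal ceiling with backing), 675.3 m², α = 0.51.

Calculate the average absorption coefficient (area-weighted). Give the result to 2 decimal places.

S = Σ Sᵢ = 675.3 + 3.9 + 855.7 + 675.3 = 2210.2 m².
Σ(Sᵢαᵢ) = 675.3×0.03 + 3.9×0.85 + 855.7×0.48 + 675.3×0.51 = 778.713.
ᾱ = 778.713 / 2210.2 = 0.35.

0.35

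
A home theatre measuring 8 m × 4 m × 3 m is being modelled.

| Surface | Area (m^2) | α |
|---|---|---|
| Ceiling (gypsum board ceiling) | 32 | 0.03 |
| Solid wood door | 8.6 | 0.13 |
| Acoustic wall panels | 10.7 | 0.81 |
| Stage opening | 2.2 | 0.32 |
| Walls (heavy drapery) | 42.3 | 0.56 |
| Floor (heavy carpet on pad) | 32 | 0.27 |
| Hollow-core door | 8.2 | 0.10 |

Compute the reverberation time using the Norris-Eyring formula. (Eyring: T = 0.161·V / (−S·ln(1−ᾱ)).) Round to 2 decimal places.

S = Σ Sᵢ = 136.0 m^2.
Σ(Sᵢαᵢ) = 32·0.03 + 8.6·0.13 + 10.7·0.81 + 2.2·0.32 + 42.3·0.56 + 32·0.27 + 8.2·0.10 = 44.597.
ᾱ = 44.597 / 136.0 = 0.3279.
Eyring denominator: −S ln(1−ᾱ) = 54.039.
V = 8 × 4 × 3 = 96 m³.
RT60 = 0.161 × 96 / 54.039 = 0.29 s.

0.29 seconds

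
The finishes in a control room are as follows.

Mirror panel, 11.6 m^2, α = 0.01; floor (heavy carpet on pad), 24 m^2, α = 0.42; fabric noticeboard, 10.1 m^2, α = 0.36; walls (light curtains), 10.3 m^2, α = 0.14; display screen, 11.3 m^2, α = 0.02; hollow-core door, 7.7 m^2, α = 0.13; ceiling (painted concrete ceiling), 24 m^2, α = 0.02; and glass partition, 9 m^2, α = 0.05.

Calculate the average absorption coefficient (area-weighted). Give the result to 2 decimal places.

0.16

S = Σ Sᵢ = 11.6 + 24 + 10.1 + 10.3 + 11.3 + 7.7 + 24 + 9 = 108.0 m^2.
Weighted sum Σ Sα = 17.431.
ᾱ = 17.431 / 108.0 = 0.16.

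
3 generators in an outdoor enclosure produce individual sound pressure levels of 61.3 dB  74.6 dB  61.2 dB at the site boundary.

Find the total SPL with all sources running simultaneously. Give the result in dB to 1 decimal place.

75.0 dB

Σ 10^(Lᵢ/10) = 3.151e+07.
Combined level = 10 log₁₀(3.151e+07) = 75.0 dB.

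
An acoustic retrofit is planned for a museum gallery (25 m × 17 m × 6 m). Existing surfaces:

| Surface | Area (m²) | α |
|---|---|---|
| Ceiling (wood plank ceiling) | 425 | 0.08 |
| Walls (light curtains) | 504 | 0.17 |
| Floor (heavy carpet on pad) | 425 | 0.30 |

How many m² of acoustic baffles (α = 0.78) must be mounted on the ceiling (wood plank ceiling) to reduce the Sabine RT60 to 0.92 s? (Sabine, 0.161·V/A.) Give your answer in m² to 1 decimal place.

Summing Sᵢαᵢ: 34.000 + 85.680 + 127.500 → A₁ = 247.180 sabins.
V = 2550 m³. Target absorption A₂ = 0.161 × 2550 / 0.92 = 446.250 sabins.
Absorption to add: 446.250 − 247.180 = 199.070 sabins.
Net gain per m²: Δα = 0.78 − 0.08 = 0.70.
Area = ΔA/Δα = 199.070/0.70 = 284.4 m².

284.4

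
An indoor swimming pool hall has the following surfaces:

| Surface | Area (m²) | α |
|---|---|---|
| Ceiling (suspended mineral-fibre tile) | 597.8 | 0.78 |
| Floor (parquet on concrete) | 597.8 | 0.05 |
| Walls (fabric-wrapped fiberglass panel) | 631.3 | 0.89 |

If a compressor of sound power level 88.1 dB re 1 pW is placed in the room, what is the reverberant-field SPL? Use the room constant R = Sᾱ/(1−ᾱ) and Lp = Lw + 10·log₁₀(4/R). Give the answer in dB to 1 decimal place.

60.1 dB

A = 1058.031 sabins; S = 1826.9 m².
ᾱ = 1058.031/1826.9 = 0.5791; R = Sᾱ/(1−ᾱ) = 1058.031/(1−0.5791) = 2513.735 m².
Lp = Lw + 10 log₁₀(4/R) = 88.1 -27.98 = 60.1 dB.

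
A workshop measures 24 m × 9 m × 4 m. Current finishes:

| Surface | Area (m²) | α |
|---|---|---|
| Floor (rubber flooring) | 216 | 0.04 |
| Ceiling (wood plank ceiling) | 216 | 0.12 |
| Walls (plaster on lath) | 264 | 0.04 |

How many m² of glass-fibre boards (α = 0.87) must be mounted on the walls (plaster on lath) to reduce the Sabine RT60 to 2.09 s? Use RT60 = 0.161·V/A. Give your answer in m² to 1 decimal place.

25.8

Total absorption A₁ = 216*0.04 + 216*0.12 + 264*0.04
  = 8.640 + 25.920 + 10.560 = 45.120 m² sabins.
V = 864 m³. Target absorption A₂ = 0.161 × 864 / 2.09 = 66.557 sabins.
ΔA needed = 66.557 − 45.120 = 21.437 sabins.
Each m² of panel replacing the walls (plaster on lath) adds (0.87 − 0.04) = 0.83 sabins.
Area = ΔA/Δα = 21.437/0.83 = 25.8 m².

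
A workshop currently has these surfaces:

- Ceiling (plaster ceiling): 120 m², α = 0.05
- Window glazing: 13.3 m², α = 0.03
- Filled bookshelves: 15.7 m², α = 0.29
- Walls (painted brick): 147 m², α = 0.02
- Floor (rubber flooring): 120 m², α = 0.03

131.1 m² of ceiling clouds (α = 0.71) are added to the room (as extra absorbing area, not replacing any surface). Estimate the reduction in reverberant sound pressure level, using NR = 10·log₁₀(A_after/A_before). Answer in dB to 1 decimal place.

Total absorption A_before = 120·0.05 + 13.3·0.03 + 15.7·0.29 + 147·0.02 + 120·0.03
  = 6.000 + 0.399 + 4.553 + 2.940 + 3.600 = 17.492 m² sabins.
Added absorption = 131.1 × 0.71 = 93.081 sabins.
A_after = 17.492 + 93.081 = 110.573 sabins.
NR = 10·log₁₀(110.573/17.492) = 8.0 dB.

8.0 dB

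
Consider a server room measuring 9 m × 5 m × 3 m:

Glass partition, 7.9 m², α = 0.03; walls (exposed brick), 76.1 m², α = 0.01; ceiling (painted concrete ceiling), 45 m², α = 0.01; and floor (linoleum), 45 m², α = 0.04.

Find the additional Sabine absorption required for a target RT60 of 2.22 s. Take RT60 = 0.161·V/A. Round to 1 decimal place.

Equivalent absorption area: A₁ = 7.9·0.03 + 76.1·0.01 + 45·0.01 + 45·0.04 = 3.248 m².
For T = 2.22 s, need A₂ = 0.161·V/T = 0.161·135/2.22 = 9.791 sabins.
Additional absorption ΔA = 9.791 − 3.248 = 6.5 sabins.

6.5 sabins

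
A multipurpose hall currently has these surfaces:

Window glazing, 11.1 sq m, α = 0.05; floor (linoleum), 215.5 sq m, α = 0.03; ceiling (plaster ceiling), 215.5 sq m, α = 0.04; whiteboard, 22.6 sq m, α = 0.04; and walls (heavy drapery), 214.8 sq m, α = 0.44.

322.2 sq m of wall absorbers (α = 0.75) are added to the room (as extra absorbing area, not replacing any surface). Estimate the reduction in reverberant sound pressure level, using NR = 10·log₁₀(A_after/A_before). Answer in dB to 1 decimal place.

5.0 dB

A_before = Σ Sᵢαᵢ = 11.1*0.05 + 215.5*0.03 + 215.5*0.04 + 22.6*0.04 + 214.8*0.44 = 111.056 sabins.
Added absorption = 322.2 × 0.75 = 241.650 sabins.
A_after = 111.056 + 241.650 = 352.706 sabins.
Reduction = 10 log₁₀(A_after/A_before) = 10 log₁₀(3.1759) = 5.0 dB.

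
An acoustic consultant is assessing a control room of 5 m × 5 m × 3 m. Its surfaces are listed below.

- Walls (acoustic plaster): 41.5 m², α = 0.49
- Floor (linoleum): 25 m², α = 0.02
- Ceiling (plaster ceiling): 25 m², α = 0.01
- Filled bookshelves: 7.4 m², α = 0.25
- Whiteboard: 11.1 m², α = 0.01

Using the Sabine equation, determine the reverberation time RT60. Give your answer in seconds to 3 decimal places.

A = Σ Sᵢαᵢ = 41.5×0.49 + 25×0.02 + 25×0.01 + 7.4×0.25 + 11.1×0.01 = 23.046 sabins.
Room volume: 75 m³.
Sabine: RT60 = 0.161 × 75 / 23.046 = 0.524 s.

0.524 seconds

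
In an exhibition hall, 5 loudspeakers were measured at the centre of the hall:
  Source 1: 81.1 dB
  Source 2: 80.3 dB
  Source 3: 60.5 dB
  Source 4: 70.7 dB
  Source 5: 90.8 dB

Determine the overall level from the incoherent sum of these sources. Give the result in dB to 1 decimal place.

Converting to relative power and adding: 10^(81.1/10) + 10^(80.3/10) + 10^(60.5/10) + 10^(70.7/10) + 10^(90.8/10) = 1.451e+09.
Combined level = 10 log₁₀(1.451e+09) = 91.6 dB.

91.6 dB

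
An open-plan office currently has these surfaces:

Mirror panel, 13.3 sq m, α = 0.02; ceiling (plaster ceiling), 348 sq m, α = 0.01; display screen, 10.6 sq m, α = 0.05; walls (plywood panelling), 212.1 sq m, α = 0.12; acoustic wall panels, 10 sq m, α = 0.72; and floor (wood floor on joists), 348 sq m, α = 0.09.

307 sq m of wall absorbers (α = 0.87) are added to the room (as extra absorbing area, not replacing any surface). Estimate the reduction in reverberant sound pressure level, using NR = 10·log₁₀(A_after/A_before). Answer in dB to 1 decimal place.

6.9 dB

Summing Sᵢαᵢ: 0.266 + 3.480 + 0.530 + 25.452 + 7.200 + 31.320 → A_before = 68.248 sabins.
Added absorption = 307 × 0.87 = 267.090 sabins.
A_after = 68.248 + 267.090 = 335.338 sabins.
Reduction = 10 log₁₀(A_after/A_before) = 10 log₁₀(4.9135) = 6.9 dB.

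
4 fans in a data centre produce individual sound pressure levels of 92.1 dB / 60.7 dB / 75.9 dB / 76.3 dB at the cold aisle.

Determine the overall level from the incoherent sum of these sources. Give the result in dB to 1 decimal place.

92.3 dB

Σ 10^(Lᵢ/10) = 1.705e+09.
Combined level = 10 log₁₀(1.705e+09) = 92.3 dB.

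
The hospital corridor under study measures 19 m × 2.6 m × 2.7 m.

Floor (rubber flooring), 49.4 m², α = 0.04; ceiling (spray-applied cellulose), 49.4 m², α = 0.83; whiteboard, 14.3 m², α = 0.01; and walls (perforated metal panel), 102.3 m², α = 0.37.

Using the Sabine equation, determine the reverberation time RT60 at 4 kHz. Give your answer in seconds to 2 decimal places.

0.27 s

Total absorption A = 49.4*0.04 + 49.4*0.83 + 14.3*0.01 + 102.3*0.37
  = 1.976 + 41.002 + 0.143 + 37.851 = 80.972 m² sabins.
V = 19·2.6·2.7 = 133.38 m³.
T = 0.161 V/A = 0.161·133.38/80.972 = 0.27 s.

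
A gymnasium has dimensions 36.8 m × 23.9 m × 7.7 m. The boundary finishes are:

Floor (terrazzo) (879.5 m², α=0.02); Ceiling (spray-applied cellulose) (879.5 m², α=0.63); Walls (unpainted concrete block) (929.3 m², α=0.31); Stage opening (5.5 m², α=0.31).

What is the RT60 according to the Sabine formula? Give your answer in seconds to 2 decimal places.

Summing Sᵢαᵢ: 17.590 + 554.085 + 288.083 + 1.705 → A = 861.463 sabins.
Volume V = 36.8 × 23.9 × 7.7 = 6772.304 m³.
RT60 = 0.161 · V / A = 0.161 × 6772.304 / 861.463 = 1.27 s.

1.27 seconds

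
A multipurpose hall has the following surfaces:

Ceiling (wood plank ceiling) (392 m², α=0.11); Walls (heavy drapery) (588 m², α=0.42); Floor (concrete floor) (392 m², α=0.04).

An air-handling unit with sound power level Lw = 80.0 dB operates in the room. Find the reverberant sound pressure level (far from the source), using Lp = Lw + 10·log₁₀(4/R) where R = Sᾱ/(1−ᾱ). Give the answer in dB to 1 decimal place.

60.1 dB

Σ(Sᵢαᵢ) = 392·0.11 + 588·0.42 + 392·0.04 = 305.760; total area S = 1372.0 m².
ᾱ = 0.2229, so room constant R = A/(1−ᾱ) = 393.463 m².
Lp = 80.0 + 10·log₁₀(4/393.463) = 80.0 + (-19.93) = 60.1 dB.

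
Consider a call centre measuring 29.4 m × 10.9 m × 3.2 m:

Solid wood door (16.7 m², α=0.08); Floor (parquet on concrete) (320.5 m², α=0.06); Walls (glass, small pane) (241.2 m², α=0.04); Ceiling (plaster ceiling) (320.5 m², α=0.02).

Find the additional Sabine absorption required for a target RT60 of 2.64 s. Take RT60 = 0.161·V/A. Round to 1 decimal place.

25.9 sabins

Total absorption A₁ = 16.7*0.08 + 320.5*0.06 + 241.2*0.04 + 320.5*0.02
  = 1.336 + 19.230 + 9.648 + 6.410 = 36.624 m² sabins.
Target A₂ = 0.161·1025.472/2.64 = 62.538 sabins (V = 1025.472 m³).
Additional absorption ΔA = 62.538 − 36.624 = 25.9 sabins.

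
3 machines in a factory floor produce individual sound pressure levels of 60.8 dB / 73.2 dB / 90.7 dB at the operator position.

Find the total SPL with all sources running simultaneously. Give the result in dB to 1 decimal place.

90.8 dB

Sum in the linear (power) domain: Σ 10^(Lᵢ/10) = 10^(60.8/10) + 10^(73.2/10) + 10^(90.7/10) = 1.197e+09.
Back to dB: 10·log₁₀ Σ = 90.8 dB.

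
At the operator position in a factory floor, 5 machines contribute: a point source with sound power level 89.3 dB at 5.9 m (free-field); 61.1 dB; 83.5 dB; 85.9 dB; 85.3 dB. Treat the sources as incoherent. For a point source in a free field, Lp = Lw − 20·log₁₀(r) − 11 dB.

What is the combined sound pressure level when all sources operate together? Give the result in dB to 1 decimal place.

Source at 5.9 m: Lp = 89.3 − 20·log₁₀(5.9) − 11 = 62.9 dB.
Σ 10^(Lᵢ/10) = 9.55e+08.
Combined level = 10 log₁₀(9.55e+08) = 89.8 dB.

89.8 dB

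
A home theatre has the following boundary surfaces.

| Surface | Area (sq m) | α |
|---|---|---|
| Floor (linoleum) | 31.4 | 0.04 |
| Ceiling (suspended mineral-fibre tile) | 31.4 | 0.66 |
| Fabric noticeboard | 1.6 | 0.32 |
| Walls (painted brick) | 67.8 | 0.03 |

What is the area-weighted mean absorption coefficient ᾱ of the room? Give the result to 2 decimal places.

0.19

S = Σ Sᵢ = 31.4 + 31.4 + 1.6 + 67.8 = 132.2 sq m.
Σ(Sᵢαᵢ) = 31.4×0.04 + 31.4×0.66 + 1.6×0.32 + 67.8×0.03 = 24.526.
ᾱ = 24.526 / 132.2 = 0.19.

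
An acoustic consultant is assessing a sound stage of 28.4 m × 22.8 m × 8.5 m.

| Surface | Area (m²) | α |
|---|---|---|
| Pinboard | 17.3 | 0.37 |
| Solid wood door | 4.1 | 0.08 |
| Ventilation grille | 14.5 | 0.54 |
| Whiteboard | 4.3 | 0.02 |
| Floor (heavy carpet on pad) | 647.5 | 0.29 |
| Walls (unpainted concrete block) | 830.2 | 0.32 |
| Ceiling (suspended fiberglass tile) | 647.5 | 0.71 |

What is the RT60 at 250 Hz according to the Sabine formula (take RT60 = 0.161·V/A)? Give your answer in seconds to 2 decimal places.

0.96 seconds

Equivalent absorption area: A = 17.3*0.37 + 4.1*0.08 + 14.5*0.54 + 4.3*0.02 + 647.5*0.29 + 830.2*0.32 + 647.5*0.71 = 927.809 m².
Room volume: 5503.92 m³.
T = 0.161 V/A = 0.161·5503.92/927.809 = 0.96 s.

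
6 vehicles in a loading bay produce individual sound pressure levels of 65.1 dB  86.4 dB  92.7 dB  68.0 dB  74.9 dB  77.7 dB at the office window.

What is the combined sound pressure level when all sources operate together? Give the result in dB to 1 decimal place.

Sum in the linear (power) domain: Σ 10^(Lᵢ/10) = 10^(65.1/10) + 10^(86.4/10) + 10^(92.7/10) + 10^(68.0/10) + 10^(74.9/10) + 10^(77.7/10) = 2.398e+09.
Combined level = 10 log₁₀(2.398e+09) = 93.8 dB.

93.8 dB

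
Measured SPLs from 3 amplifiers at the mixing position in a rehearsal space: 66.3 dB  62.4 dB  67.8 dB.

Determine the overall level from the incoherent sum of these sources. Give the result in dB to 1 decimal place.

70.8 dB

Σ 10^(Lᵢ/10) = 1.203e+07.
Back to dB: 10·log₁₀ Σ = 70.8 dB.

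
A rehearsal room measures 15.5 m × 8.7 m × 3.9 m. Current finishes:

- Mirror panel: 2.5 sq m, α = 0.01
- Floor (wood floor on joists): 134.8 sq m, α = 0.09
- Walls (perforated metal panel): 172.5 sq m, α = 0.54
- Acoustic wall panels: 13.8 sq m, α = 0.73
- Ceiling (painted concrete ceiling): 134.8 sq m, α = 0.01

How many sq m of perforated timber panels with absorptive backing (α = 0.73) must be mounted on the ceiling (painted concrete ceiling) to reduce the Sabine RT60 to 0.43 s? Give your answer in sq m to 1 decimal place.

111.4

Total absorption A₁ = 2.5*0.01 + 134.8*0.09 + 172.5*0.54 + 13.8*0.73 + 134.8*0.01
  = 0.025 + 12.132 + 93.150 + 10.074 + 1.348 = 116.729 sq m sabins.
V = 525.915 m³. Target absorption A₂ = 0.161 × 525.915 / 0.43 = 196.912 sabins.
Absorption to add: 196.912 − 116.729 = 80.183 sabins.
Each sq m of panel replacing the ceiling (painted concrete ceiling) adds (0.73 − 0.01) = 0.72 sabins.
Area = ΔA/Δα = 80.183/0.72 = 111.4 sq m.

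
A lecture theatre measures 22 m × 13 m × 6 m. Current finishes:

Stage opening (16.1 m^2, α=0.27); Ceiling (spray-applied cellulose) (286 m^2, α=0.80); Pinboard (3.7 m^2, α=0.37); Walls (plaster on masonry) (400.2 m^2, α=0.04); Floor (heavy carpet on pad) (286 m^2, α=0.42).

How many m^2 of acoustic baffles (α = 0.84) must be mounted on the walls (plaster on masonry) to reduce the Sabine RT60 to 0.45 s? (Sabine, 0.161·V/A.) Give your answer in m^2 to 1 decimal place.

304.1

Equivalent absorption area: A₁ = 16.1×0.27 + 286×0.80 + 3.7×0.37 + 400.2×0.04 + 286×0.42 = 370.644 m^2.
V = 1716 m³. Target absorption A₂ = 0.161 × 1716 / 0.45 = 613.947 sabins.
Absorption to add: 613.947 − 370.644 = 243.303 sabins.
Net gain per m^2: Δα = 0.84 − 0.04 = 0.80.
Area = ΔA/Δα = 243.303/0.80 = 304.1 m^2.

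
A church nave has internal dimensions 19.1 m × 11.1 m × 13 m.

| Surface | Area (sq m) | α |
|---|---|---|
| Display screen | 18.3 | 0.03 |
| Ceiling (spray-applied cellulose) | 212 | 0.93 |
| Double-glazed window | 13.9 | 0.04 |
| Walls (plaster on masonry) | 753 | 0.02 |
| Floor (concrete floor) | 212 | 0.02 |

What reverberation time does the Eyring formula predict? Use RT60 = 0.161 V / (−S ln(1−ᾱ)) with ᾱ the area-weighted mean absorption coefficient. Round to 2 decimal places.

1.85 s

S = Σ Sᵢ = 1209.2 sq m.
Σ(Sᵢαᵢ) = 18.3·0.03 + 212·0.93 + 13.9·0.04 + 753·0.02 + 212·0.02 = 217.565.
ᾱ = 217.565 / 1209.2 = 0.1799.
−S·ln(1−ᾱ) = −1209.2 × ln(1 − 0.1799) = 239.819.
V = 19.1 × 11.1 × 13 = 2756.13 m³.
RT60 = 0.161 × 2756.13 / 239.819 = 1.85 s.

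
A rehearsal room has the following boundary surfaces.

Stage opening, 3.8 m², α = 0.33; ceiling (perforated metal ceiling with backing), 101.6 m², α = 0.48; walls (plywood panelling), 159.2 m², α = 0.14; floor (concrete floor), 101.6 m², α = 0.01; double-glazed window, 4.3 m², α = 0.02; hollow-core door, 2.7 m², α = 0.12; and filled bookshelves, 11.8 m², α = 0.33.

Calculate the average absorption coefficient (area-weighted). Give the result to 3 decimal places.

Total surface area S = 385.0 m².
A = 3.8·0.33 + 101.6·0.48 + 159.2·0.14 + 101.6·0.01 + 4.3·0.02 + 2.7·0.12 + 11.8·0.33 = 77.630 sabins.
ᾱ = 77.630 / 385.0 = 0.202.

0.202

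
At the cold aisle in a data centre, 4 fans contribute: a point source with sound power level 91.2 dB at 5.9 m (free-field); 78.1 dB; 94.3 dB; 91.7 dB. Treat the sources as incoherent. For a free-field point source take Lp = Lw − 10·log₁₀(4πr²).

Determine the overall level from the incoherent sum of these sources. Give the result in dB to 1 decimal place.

Source at 5.9 m: Lp = 91.2 − 10·log₁₀(4π·5.9²) = 91.2 − 10·log₁₀(437.435) = 64.8 dB.
Σ 10^(Lᵢ/10) = 4.238e+09.
Combined level = 10 log₁₀(4.238e+09) = 96.3 dB.

96.3 dB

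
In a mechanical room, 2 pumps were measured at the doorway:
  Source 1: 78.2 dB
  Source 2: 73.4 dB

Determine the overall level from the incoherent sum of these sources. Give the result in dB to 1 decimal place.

79.4 dB

Sum in the linear (power) domain: Σ 10^(Lᵢ/10) = 10^(78.2/10) + 10^(73.4/10) = 8.795e+07.
L_total = 10·log₁₀(8.795e+07) = 79.4 dB.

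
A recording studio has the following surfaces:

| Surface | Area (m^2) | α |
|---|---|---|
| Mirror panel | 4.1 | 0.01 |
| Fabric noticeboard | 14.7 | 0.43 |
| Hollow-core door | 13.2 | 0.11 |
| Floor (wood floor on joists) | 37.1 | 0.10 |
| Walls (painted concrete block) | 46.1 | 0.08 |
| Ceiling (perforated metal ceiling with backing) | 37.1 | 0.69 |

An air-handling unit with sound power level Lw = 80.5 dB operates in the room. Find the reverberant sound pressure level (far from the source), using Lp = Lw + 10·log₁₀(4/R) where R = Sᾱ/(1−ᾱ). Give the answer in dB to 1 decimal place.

69.1 dB

A = 40.811 sabins; S = 152.3 m^2.
ᾱ = 40.811/152.3 = 0.2680; R = Sᾱ/(1−ᾱ) = 40.811/(1−0.2680) = 55.753 m^2.
Lp = 80.5 + 10·log₁₀(4/55.753) = 80.5 + (-11.44) = 69.1 dB.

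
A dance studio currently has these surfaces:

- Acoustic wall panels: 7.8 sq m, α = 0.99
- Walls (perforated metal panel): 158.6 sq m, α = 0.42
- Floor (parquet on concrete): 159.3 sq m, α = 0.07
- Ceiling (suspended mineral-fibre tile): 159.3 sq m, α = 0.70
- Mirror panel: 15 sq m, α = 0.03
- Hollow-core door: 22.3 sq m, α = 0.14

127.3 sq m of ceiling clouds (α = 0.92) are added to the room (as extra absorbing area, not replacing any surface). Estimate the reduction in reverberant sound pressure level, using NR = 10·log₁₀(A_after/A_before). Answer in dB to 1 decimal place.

2.0 dB

Total absorption A_before = 7.8·0.99 + 158.6·0.42 + 159.3·0.07 + 159.3·0.70 + 15·0.03 + 22.3·0.14
  = 7.722 + 66.612 + 11.151 + 111.510 + 0.450 + 3.122 = 200.567 sq m sabins.
Added absorption = 127.3 × 0.92 = 117.116 sabins.
New total A_after = 317.683 sabins.
Reduction = 10 log₁₀(A_after/A_before) = 10 log₁₀(1.5839) = 2.0 dB.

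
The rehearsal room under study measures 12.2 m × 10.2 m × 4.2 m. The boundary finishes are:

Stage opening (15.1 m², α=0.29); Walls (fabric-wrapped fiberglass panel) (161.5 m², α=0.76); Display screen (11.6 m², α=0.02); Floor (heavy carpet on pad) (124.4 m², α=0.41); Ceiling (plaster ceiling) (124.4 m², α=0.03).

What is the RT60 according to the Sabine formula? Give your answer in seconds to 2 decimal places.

Equivalent absorption area: A = 15.1×0.29 + 161.5×0.76 + 11.6×0.02 + 124.4×0.41 + 124.4×0.03 = 182.087 m².
Volume V = 12.2 × 10.2 × 4.2 = 522.648 m³.
Sabine: RT60 = 0.161 × 522.648 / 182.087 = 0.46 s.

0.46 seconds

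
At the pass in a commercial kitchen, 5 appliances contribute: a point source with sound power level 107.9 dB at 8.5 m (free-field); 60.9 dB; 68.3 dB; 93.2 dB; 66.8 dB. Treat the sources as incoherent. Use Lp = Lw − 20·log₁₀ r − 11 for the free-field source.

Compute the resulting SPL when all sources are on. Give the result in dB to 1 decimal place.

Source at 8.5 m: Lp = 107.9 − 20·log₁₀(8.5) − 11 = 78.3 dB.
Converting to relative power and adding: 10^(78.3/10) + 10^(60.9/10) + 10^(68.3/10) + 10^(93.2/10) + 10^(66.8/10) = 2.17e+09.
L_total = 10·log₁₀(2.17e+09) = 93.4 dB.

93.4 dB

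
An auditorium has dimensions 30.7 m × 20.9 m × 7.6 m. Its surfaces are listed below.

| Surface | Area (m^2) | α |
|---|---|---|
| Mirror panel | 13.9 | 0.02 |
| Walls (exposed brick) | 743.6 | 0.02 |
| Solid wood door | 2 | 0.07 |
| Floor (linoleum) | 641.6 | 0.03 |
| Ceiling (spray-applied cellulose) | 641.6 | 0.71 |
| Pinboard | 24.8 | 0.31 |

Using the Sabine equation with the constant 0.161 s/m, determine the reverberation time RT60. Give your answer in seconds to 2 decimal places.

1.58 seconds

Total absorption A = 13.9*0.02 + 743.6*0.02 + 2*0.07 + 641.6*0.03 + 641.6*0.71 + 24.8*0.31
  = 0.278 + 14.872 + 0.140 + 19.248 + 455.536 + 7.688 = 497.762 m^2 sabins.
Room volume: 4876.388 m³.
Sabine: RT60 = 0.161 × 4876.388 / 497.762 = 1.58 s.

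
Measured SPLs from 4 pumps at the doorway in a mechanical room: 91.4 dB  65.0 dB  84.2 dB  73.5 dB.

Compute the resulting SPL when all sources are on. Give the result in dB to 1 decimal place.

92.2 dB

Converting to relative power and adding: 10^(91.4/10) + 10^(65.0/10) + 10^(84.2/10) + 10^(73.5/10) = 1.669e+09.
Back to dB: 10·log₁₀ Σ = 92.2 dB.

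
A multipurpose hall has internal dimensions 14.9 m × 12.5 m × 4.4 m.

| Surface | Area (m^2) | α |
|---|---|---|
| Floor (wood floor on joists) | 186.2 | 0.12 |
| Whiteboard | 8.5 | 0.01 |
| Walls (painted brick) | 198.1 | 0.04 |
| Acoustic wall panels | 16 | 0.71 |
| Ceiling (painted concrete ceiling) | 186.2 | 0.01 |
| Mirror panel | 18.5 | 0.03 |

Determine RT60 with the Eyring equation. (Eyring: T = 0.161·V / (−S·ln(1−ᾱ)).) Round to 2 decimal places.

2.88 s

Total surface area S = 186.2 + 8.5 + 198.1 + 16 + 186.2 + 18.5 = 613.5 m^2.
Absorption A = 186.2×0.12 + 8.5×0.01 + 198.1×0.04 + 16×0.71 + 186.2×0.01 + 18.5×0.03 = 44.130 sabins.
ᾱ = 44.130 / 613.5 = 0.0719.
−S·ln(1−ᾱ) = −613.5 × ln(1 − 0.0719) = 45.777.
V = 14.9 × 12.5 × 4.4 = 819.5 m³.
T = 0.161·V/[−S·ln(1−ᾱ)] = 0.161·819.5/45.777 = 2.88 s.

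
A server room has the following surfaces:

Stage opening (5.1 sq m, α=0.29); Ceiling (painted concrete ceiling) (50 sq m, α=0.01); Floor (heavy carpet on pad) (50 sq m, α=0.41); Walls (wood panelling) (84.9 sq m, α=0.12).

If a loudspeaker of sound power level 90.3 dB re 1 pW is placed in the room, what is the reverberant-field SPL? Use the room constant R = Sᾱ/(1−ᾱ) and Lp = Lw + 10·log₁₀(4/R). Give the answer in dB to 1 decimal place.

A = 32.667 sabins; S = 190.0 sq m.
ᾱ = 32.667/190.0 = 0.1719; R = Sᾱ/(1−ᾱ) = 32.667/(1−0.1719) = 39.448 sq m.
Lp = Lw + 10 log₁₀(4/R) = 90.3 -9.94 = 80.4 dB.

80.4 dB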